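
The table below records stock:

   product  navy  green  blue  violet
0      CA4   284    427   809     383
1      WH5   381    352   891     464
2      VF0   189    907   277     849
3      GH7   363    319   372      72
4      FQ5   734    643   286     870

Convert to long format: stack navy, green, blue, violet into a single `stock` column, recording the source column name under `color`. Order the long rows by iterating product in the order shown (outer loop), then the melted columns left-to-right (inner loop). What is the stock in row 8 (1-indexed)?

464

20 rows total (5 × 4). Row 8: index ⌊(8-1)/4⌋ = 1 into product → WH5; (8-1) mod 4 = 3 into the melted columns → violet.
So row 8 is (WH5, violet, 464); stock = 464.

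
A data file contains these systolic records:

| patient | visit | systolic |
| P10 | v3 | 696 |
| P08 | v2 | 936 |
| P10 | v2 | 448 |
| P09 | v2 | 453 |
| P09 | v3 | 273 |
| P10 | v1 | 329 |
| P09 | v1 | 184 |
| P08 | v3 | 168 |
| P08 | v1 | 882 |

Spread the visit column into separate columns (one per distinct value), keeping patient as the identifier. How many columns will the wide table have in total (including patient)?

1 column for patient plus 3 distinct visit values → 4 columns.

4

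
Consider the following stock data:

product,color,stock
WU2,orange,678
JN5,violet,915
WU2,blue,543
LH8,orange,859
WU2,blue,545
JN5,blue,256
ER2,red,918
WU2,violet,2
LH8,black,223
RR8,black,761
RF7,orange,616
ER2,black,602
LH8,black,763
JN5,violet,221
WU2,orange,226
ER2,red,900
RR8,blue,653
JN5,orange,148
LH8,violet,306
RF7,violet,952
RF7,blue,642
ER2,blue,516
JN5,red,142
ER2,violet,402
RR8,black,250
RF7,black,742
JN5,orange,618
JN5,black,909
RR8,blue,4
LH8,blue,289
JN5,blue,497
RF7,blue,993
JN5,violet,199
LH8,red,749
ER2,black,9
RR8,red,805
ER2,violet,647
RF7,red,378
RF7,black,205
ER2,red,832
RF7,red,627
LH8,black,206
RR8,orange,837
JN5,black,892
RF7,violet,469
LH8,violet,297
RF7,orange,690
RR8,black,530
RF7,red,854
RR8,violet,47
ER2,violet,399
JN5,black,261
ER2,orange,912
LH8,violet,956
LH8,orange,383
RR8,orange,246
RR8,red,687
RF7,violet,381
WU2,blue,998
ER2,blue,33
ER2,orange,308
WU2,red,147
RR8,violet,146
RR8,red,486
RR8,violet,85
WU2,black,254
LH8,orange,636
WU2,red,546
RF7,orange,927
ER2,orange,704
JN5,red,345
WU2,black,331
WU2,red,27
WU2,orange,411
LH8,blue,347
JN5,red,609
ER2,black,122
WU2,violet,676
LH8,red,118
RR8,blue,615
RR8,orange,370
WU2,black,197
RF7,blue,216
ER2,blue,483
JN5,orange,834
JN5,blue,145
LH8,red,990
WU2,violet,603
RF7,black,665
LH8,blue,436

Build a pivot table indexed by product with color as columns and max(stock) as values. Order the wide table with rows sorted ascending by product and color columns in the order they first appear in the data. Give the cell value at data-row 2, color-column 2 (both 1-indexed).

915

With rows sorted ascending by product, row 2 is product=JN5. color columns in first-appearance order: orange, violet, blue, red, black; column 2 is violet.
Long rows with product=JN5, color=violet: max(915, 221, 199) = 915.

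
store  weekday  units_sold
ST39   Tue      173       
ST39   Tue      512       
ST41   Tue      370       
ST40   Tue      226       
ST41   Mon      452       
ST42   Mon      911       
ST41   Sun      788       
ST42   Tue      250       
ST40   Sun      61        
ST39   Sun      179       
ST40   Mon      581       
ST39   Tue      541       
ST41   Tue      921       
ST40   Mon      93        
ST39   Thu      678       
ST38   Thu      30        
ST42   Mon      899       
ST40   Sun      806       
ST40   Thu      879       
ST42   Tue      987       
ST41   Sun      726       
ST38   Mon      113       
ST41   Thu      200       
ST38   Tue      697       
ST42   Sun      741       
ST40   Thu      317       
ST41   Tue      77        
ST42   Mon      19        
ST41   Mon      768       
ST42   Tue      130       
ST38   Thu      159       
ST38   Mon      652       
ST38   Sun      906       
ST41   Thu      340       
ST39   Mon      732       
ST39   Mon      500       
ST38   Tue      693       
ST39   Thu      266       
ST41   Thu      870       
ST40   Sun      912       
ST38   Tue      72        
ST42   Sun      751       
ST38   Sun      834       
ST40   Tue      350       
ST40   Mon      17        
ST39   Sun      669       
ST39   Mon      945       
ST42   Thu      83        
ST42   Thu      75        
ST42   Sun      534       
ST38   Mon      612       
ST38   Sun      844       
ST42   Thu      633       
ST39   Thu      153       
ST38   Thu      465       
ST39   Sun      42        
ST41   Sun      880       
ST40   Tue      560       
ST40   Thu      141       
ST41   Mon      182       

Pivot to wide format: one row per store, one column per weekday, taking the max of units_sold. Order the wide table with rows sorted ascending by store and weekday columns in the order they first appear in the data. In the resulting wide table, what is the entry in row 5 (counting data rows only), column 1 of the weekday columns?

With rows sorted ascending by store, row 5 is store=ST42. weekday columns in first-appearance order: Tue, Mon, Sun, Thu; column 1 is Tue.
Long rows with store=ST42, weekday=Tue: max(250, 987, 130) = 987.

987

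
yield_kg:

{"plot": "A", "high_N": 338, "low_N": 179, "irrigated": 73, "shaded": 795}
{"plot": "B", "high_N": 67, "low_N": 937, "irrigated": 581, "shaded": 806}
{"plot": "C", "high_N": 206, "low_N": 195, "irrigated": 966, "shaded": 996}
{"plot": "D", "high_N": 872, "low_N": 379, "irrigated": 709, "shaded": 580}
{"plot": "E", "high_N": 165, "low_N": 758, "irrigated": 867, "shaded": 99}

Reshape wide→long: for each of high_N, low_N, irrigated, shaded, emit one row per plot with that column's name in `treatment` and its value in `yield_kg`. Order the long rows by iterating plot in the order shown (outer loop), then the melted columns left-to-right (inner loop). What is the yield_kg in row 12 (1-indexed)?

20 rows total (5 × 4). Row 12: index ⌊(12-1)/4⌋ = 2 into plot → C; (12-1) mod 4 = 3 into the melted columns → shaded.
So row 12 is (C, shaded, 996); yield_kg = 996.

996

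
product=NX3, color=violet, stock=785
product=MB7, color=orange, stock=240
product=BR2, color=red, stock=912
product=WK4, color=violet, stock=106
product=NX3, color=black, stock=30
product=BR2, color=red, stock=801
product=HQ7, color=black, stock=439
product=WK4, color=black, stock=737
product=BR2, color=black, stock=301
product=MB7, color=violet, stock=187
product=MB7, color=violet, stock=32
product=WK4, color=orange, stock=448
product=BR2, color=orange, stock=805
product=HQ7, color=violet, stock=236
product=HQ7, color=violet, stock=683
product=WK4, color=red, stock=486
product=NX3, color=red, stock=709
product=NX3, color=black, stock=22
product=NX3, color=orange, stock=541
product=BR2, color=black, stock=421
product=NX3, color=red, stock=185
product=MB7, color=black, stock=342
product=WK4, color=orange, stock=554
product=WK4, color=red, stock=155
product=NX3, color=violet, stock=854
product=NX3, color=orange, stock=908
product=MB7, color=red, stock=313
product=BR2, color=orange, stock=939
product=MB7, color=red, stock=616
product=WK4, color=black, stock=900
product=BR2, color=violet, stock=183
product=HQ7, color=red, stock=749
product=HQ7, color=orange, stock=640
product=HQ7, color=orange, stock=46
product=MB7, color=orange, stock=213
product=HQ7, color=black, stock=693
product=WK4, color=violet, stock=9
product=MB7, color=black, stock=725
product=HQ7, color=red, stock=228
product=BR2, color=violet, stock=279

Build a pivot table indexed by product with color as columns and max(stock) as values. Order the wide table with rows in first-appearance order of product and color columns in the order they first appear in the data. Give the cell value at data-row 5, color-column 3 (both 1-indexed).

749

With rows in first-appearance order of product, row 5 is product=HQ7. color columns in first-appearance order: violet, orange, red, black; column 3 is red.
Long rows with product=HQ7, color=red: max(749, 228) = 749.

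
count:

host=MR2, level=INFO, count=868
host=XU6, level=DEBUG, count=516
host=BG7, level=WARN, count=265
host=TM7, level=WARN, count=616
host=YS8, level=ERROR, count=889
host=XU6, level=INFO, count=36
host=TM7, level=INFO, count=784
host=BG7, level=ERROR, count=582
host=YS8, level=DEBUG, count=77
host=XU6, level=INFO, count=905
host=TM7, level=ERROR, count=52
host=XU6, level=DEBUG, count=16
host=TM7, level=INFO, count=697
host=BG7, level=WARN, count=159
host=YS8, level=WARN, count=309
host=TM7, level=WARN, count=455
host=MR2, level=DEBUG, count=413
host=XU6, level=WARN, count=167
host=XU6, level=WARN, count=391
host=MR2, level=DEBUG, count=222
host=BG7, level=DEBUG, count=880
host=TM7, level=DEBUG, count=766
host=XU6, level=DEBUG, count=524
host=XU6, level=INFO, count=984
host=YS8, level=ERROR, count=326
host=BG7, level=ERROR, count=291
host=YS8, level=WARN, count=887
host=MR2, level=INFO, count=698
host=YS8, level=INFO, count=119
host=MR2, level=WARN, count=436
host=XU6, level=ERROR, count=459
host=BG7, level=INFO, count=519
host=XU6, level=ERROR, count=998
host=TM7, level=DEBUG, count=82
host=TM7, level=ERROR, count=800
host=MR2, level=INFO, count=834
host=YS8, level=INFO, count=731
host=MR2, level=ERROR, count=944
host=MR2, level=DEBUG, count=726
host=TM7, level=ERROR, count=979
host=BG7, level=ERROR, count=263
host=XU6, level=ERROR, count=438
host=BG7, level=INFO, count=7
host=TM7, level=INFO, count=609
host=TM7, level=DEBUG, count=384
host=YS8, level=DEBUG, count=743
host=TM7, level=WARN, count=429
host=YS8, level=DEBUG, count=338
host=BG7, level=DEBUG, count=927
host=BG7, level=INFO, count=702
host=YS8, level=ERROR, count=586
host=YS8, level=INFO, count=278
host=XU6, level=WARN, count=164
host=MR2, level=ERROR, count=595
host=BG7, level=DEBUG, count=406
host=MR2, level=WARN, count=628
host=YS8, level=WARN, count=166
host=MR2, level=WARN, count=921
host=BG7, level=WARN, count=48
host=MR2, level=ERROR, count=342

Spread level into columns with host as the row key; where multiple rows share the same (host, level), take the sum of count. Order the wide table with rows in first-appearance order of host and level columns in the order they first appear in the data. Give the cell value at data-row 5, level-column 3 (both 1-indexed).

With rows in first-appearance order of host, row 5 is host=YS8. level columns in first-appearance order: INFO, DEBUG, WARN, ERROR; column 3 is WARN.
Long rows with host=YS8, level=WARN: 309 + 887 + 166 = 1362.

1362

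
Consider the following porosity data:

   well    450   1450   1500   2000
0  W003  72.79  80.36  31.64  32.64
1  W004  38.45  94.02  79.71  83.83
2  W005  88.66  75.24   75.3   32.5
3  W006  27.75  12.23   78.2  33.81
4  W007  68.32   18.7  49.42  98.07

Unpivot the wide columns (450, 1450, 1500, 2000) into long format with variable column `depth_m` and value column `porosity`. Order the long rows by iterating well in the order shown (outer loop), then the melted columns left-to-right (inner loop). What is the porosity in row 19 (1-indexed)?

49.42

20 rows total (5 × 4). Row 19: index ⌊(19-1)/4⌋ = 4 into well → W007; (19-1) mod 4 = 2 into the melted columns → 1500.
So row 19 is (W007, 1500, 49.42); porosity = 49.42.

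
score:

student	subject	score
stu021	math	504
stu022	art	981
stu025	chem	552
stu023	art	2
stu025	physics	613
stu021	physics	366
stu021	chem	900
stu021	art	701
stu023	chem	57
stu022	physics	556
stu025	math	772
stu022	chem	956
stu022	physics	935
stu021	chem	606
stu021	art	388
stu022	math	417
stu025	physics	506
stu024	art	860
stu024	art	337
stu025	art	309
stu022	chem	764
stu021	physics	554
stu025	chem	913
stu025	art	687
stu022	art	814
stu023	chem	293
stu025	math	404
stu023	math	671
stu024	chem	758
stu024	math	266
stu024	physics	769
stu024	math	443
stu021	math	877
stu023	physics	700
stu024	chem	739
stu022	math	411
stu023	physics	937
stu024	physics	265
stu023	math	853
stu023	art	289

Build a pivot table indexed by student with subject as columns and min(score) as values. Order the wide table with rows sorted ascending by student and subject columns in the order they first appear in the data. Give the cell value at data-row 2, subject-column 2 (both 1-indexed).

With rows sorted ascending by student, row 2 is student=stu022. subject columns in first-appearance order: math, art, chem, physics; column 2 is art.
Long rows with student=stu022, subject=art: min(981, 814) = 814.

814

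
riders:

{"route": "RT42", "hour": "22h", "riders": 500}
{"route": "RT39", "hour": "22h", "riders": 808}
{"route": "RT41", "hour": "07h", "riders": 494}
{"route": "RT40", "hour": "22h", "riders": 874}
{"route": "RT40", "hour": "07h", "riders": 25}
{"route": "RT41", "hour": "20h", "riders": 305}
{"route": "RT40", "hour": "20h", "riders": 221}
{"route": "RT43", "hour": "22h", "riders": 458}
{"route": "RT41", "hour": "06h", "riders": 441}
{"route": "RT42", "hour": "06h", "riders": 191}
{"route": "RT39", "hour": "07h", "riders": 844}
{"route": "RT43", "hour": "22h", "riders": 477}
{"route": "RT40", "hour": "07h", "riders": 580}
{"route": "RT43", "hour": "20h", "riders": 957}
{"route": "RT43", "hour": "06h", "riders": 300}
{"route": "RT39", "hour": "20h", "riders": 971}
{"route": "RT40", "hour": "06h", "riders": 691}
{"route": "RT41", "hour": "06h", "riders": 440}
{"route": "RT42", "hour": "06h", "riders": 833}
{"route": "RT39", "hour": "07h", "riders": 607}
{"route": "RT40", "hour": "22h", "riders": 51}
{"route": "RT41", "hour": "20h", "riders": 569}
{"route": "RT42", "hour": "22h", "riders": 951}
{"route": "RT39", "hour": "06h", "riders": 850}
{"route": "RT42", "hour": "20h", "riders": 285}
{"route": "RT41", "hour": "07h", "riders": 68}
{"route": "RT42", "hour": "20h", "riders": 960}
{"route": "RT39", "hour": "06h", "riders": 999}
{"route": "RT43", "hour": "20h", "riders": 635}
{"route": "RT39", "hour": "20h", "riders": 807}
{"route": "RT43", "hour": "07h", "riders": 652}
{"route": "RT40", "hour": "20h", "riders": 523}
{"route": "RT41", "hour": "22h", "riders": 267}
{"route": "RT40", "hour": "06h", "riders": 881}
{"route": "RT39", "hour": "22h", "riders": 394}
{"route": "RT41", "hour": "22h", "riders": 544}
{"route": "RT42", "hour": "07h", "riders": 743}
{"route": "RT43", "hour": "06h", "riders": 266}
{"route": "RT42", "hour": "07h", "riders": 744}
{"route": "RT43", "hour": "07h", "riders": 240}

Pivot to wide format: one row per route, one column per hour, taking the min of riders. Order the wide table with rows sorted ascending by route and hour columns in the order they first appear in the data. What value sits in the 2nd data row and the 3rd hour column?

221

With rows sorted ascending by route, row 2 is route=RT40. hour columns in first-appearance order: 22h, 07h, 20h, 06h; column 3 is 20h.
Long rows with route=RT40, hour=20h: min(221, 523) = 221.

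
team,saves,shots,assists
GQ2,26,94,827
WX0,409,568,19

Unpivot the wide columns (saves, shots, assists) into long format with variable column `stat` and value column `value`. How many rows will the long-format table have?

6

2 team values × 3 melted columns = 6 rows.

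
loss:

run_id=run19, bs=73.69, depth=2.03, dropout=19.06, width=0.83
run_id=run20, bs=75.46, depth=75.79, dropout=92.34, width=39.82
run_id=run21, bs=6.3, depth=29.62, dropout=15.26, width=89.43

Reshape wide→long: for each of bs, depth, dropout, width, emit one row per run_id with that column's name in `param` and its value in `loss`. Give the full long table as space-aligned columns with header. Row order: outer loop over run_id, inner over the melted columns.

run_id  param    loss 
run19   bs       73.69
run19   depth    2.03 
run19   dropout  19.06
run19   width    0.83 
run20   bs       75.46
run20   depth    75.79
run20   dropout  92.34
run20   width    39.82
run21   bs       6.3  
run21   depth    29.62
run21   dropout  15.26
run21   width    89.43

Each (run_id, column) pair becomes one row: 3 × 4 = 12 rows.
For example, (run19, bs) → loss=73.69.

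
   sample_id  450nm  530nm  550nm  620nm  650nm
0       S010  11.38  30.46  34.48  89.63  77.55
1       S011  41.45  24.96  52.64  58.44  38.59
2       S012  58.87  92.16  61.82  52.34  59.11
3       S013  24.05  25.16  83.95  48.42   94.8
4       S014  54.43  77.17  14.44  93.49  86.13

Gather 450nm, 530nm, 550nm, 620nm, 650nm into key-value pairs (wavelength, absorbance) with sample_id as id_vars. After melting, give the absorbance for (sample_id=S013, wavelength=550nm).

83.95

Unpivoting turns each (sample_id, wide-column) pair into one long row.
The wide cell at row S013, column 550nm holds 83.95, so the long row (S013, 550nm) has absorbance=83.95.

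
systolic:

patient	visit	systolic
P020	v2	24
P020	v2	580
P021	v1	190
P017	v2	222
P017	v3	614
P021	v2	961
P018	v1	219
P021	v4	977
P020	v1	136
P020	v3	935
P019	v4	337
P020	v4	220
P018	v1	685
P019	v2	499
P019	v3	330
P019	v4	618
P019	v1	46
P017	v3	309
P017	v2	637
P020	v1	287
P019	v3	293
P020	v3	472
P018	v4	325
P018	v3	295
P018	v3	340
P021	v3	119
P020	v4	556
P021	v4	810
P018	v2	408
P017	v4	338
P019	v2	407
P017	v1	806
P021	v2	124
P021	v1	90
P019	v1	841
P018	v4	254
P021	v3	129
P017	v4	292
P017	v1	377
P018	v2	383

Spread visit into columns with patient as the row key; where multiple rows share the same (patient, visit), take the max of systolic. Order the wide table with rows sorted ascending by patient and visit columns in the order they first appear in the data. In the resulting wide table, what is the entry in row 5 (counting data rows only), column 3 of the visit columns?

With rows sorted ascending by patient, row 5 is patient=P021. visit columns in first-appearance order: v2, v1, v3, v4; column 3 is v3.
Long rows with patient=P021, visit=v3: max(119, 129) = 129.

129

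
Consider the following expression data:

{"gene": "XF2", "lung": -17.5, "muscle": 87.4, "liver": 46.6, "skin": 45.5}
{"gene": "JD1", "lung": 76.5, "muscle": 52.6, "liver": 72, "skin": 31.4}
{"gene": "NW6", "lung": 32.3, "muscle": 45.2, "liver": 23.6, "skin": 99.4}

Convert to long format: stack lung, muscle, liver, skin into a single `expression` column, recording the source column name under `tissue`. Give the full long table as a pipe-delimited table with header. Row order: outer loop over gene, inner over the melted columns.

Each (gene, column) pair becomes one row: 3 × 4 = 12 rows.
For example, (XF2, lung) → expression=-17.5.

| gene | tissue | expression |
| XF2 | lung | -17.5 |
| XF2 | muscle | 87.4 |
| XF2 | liver | 46.6 |
| XF2 | skin | 45.5 |
| JD1 | lung | 76.5 |
| JD1 | muscle | 52.6 |
| JD1 | liver | 72 |
| JD1 | skin | 31.4 |
| NW6 | lung | 32.3 |
| NW6 | muscle | 45.2 |
| NW6 | liver | 23.6 |
| NW6 | skin | 99.4 |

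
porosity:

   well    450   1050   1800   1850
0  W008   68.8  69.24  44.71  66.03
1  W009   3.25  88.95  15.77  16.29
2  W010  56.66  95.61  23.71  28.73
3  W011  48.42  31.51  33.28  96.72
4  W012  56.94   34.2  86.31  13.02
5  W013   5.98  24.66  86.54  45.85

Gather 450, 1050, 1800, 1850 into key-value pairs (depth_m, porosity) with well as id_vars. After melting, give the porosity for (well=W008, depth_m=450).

Unpivoting turns each (well, wide-column) pair into one long row.
The wide cell at row W008, column 450 holds 68.8, so the long row (W008, 450) has porosity=68.8.

68.8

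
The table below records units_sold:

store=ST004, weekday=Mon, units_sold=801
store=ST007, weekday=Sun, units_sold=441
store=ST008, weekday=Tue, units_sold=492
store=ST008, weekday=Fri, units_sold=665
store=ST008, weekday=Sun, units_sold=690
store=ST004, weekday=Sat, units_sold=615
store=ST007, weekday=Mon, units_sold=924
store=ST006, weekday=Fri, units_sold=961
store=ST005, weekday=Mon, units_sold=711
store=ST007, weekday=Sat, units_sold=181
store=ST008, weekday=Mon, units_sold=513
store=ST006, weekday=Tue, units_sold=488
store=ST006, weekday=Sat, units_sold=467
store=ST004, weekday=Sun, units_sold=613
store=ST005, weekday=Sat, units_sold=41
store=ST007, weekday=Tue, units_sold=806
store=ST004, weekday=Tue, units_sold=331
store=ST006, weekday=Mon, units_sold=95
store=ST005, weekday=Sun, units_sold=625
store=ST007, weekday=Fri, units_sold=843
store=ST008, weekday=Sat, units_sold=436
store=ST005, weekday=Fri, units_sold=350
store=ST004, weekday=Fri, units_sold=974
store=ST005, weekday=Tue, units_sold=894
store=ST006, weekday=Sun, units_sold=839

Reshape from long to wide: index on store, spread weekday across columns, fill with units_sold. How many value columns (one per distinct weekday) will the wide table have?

5 distinct weekday values: Sat, Tue, Fri, Sun, Mon.

5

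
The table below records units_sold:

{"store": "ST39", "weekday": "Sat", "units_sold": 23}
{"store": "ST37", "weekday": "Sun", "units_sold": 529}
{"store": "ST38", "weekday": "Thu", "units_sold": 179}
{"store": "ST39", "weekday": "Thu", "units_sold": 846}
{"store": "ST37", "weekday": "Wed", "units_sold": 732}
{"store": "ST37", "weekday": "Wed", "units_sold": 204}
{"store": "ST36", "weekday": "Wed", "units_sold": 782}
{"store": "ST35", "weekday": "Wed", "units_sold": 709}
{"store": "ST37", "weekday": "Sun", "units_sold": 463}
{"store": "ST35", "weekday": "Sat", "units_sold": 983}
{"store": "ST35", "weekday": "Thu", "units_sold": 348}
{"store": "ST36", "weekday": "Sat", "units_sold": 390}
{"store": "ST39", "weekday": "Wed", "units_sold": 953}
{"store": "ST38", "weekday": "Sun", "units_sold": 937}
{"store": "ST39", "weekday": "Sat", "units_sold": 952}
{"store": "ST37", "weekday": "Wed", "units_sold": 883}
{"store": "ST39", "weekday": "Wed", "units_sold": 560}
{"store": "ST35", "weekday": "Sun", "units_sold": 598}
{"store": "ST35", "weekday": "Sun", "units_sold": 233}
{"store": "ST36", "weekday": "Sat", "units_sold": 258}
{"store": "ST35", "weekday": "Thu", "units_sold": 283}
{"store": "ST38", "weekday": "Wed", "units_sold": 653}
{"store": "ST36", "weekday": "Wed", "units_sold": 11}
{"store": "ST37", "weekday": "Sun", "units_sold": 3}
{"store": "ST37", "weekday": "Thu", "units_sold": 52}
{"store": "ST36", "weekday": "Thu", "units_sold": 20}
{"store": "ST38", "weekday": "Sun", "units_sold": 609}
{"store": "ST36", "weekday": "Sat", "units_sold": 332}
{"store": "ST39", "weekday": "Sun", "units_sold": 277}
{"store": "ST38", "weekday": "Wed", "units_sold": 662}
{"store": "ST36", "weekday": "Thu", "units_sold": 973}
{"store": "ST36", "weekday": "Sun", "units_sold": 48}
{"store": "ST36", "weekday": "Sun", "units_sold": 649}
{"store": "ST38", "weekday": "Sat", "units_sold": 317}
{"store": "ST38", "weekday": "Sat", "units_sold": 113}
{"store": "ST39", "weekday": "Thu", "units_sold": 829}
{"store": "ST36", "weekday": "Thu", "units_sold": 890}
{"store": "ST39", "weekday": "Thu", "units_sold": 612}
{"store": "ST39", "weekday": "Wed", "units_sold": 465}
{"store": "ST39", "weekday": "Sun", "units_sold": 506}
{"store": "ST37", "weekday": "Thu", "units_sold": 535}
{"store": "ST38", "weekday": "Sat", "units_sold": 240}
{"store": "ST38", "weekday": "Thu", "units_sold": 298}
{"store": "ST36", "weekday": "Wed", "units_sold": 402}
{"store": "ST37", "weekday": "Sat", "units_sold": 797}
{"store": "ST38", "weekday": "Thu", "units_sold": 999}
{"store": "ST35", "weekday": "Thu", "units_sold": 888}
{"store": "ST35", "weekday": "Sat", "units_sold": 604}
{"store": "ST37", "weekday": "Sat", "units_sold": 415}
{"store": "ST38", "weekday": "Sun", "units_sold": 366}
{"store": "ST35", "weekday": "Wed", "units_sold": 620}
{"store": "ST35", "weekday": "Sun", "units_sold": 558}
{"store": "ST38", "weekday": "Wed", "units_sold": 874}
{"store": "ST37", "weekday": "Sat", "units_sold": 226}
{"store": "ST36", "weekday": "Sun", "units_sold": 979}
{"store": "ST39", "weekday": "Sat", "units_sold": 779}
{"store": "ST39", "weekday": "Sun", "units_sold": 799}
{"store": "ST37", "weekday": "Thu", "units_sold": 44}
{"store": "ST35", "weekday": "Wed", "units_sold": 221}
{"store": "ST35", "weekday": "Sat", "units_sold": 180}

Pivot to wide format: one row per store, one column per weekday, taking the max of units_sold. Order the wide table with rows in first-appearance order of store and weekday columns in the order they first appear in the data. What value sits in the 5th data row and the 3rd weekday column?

888

With rows in first-appearance order of store, row 5 is store=ST35. weekday columns in first-appearance order: Sat, Sun, Thu, Wed; column 3 is Thu.
Long rows with store=ST35, weekday=Thu: max(348, 283, 888) = 888.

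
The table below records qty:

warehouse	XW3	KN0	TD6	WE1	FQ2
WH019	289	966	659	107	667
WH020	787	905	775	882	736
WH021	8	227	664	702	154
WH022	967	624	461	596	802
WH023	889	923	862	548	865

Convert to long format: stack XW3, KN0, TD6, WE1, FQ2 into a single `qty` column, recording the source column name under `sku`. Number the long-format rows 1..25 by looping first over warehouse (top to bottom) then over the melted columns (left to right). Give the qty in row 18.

25 rows total (5 × 5). Row 18: index ⌊(18-1)/5⌋ = 3 into warehouse → WH022; (18-1) mod 5 = 2 into the melted columns → TD6.
So row 18 is (WH022, TD6, 461); qty = 461.

461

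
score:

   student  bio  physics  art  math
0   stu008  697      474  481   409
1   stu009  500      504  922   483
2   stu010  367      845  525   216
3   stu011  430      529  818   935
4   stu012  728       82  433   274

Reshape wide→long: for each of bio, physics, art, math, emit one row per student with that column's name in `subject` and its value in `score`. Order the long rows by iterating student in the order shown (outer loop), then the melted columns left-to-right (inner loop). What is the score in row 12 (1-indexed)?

216

20 rows total (5 × 4). Row 12: index ⌊(12-1)/4⌋ = 2 into student → stu010; (12-1) mod 4 = 3 into the melted columns → math.
So row 12 is (stu010, math, 216); score = 216.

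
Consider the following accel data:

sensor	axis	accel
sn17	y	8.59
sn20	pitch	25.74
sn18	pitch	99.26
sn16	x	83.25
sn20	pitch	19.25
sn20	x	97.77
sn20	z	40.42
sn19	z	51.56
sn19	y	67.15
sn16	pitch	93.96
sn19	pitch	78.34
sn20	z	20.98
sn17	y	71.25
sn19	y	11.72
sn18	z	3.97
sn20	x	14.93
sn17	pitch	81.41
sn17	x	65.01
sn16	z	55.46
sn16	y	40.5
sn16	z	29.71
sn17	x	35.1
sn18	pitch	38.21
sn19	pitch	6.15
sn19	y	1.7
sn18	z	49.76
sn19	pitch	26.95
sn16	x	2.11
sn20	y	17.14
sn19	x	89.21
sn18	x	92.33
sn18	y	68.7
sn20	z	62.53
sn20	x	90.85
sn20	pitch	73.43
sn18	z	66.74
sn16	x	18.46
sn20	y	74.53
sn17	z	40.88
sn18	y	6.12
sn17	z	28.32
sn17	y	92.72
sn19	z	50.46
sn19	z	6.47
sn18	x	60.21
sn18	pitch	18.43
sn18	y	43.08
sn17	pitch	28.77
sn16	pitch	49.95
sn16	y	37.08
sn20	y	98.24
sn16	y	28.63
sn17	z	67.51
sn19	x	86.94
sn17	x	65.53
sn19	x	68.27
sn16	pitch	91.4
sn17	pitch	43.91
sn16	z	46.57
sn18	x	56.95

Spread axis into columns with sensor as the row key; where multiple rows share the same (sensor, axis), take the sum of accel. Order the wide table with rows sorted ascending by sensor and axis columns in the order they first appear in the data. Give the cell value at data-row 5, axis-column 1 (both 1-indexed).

With rows sorted ascending by sensor, row 5 is sensor=sn20. axis columns in first-appearance order: y, pitch, x, z; column 1 is y.
Long rows with sensor=sn20, axis=y: 17.14 + 74.53 + 98.24 = 189.91.

189.91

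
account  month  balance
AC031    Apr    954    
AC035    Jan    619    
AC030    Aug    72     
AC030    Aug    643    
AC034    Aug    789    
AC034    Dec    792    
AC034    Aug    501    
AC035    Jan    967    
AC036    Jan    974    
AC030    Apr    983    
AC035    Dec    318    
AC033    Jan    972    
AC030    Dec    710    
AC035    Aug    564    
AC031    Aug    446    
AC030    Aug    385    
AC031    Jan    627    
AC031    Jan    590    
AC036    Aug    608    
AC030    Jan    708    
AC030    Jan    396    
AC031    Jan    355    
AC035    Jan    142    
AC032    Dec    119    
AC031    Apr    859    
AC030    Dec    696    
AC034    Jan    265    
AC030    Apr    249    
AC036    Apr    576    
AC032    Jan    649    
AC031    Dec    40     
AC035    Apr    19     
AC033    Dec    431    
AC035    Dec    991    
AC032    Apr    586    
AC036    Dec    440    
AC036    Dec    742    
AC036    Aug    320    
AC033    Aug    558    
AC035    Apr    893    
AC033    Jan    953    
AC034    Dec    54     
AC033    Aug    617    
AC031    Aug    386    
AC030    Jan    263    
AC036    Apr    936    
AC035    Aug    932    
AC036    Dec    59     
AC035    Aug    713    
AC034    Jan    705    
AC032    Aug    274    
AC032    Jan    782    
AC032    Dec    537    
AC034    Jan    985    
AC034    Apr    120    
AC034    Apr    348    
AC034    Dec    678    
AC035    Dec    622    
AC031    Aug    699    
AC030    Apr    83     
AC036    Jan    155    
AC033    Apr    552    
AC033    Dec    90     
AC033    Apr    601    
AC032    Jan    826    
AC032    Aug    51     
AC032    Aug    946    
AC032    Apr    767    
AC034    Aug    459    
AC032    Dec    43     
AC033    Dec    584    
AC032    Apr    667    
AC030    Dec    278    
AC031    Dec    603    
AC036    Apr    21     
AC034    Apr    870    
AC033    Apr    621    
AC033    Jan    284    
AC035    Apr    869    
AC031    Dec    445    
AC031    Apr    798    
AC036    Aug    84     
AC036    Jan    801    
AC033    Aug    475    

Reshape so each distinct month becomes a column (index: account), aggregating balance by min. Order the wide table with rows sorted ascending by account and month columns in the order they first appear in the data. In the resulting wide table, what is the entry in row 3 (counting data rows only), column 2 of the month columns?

649

With rows sorted ascending by account, row 3 is account=AC032. month columns in first-appearance order: Apr, Jan, Aug, Dec; column 2 is Jan.
Long rows with account=AC032, month=Jan: min(649, 782, 826) = 649.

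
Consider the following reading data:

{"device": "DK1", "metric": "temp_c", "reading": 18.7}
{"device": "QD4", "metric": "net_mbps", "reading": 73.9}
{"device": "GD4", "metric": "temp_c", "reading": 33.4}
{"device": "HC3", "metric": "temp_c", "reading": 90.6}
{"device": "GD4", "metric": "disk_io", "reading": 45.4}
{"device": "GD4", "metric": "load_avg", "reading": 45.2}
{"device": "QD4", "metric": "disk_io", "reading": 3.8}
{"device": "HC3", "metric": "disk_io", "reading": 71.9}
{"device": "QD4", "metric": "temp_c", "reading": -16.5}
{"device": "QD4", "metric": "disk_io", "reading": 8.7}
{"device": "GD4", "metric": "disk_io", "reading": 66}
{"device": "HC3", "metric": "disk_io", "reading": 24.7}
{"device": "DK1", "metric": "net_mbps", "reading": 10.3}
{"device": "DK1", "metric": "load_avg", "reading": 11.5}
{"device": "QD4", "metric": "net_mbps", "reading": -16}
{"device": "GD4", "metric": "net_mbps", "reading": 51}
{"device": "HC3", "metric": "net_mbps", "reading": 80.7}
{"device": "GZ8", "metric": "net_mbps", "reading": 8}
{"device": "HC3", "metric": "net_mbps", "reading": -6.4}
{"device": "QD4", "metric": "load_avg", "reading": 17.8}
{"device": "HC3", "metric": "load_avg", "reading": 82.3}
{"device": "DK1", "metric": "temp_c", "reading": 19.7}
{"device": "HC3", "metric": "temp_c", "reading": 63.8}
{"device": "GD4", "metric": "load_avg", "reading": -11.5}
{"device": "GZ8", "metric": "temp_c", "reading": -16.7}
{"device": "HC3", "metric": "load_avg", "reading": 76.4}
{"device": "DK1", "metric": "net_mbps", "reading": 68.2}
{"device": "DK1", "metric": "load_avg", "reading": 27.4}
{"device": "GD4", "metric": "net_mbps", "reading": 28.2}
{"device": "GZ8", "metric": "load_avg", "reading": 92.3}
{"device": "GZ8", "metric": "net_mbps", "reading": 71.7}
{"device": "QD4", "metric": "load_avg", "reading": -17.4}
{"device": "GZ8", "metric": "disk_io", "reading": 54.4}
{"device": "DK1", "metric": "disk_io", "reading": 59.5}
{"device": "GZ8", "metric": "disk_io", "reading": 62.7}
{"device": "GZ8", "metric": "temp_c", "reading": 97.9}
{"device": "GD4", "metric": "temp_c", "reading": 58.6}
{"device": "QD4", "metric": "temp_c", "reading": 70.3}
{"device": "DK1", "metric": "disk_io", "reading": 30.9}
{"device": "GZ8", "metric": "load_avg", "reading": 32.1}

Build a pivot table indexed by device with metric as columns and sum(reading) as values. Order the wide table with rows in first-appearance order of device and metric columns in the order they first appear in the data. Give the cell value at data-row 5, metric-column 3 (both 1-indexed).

With rows in first-appearance order of device, row 5 is device=GZ8. metric columns in first-appearance order: temp_c, net_mbps, disk_io, load_avg; column 3 is disk_io.
Long rows with device=GZ8, metric=disk_io: 54.4 + 62.7 = 117.1.

117.1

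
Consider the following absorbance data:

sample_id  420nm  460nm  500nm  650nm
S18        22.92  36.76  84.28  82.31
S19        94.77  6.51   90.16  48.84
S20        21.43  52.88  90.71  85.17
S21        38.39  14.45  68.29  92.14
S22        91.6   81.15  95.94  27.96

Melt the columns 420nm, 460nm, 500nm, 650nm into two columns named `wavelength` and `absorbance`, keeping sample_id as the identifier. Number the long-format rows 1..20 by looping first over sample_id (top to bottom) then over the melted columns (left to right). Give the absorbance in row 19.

20 rows total (5 × 4). Row 19: index ⌊(19-1)/4⌋ = 4 into sample_id → S22; (19-1) mod 4 = 2 into the melted columns → 500nm.
So row 19 is (S22, 500nm, 95.94); absorbance = 95.94.

95.94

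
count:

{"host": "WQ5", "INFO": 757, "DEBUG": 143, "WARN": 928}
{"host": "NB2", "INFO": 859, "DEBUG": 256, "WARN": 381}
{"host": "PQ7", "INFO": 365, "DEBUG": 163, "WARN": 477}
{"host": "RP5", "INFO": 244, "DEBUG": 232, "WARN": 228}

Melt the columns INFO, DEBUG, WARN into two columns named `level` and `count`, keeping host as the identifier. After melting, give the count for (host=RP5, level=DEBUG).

232

Unpivoting turns each (host, wide-column) pair into one long row.
The wide cell at row RP5, column DEBUG holds 232, so the long row (RP5, DEBUG) has count=232.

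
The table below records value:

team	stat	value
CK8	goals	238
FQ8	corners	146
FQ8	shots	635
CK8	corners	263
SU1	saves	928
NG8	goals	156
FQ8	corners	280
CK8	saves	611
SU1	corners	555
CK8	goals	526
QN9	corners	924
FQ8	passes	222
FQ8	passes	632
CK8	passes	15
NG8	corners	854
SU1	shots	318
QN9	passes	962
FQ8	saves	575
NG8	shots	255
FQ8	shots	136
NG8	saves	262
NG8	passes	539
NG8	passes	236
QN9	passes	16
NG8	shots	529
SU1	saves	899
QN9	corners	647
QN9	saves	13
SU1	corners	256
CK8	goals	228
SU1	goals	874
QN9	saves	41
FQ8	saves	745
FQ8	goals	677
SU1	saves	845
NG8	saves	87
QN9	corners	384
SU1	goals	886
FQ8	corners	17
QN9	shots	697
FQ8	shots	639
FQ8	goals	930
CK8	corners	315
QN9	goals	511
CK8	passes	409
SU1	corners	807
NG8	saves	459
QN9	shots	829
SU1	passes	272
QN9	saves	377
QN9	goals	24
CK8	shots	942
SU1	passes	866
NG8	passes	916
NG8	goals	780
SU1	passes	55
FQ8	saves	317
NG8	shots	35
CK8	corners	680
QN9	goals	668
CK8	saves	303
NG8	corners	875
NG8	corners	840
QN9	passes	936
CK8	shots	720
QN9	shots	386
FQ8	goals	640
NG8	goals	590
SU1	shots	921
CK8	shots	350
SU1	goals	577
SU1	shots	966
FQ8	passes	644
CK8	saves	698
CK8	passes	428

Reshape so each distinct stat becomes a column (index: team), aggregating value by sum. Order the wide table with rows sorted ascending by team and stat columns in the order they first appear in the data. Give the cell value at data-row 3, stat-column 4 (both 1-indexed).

808

With rows sorted ascending by team, row 3 is team=NG8. stat columns in first-appearance order: goals, corners, shots, saves, passes; column 4 is saves.
Long rows with team=NG8, stat=saves: 262 + 87 + 459 = 808.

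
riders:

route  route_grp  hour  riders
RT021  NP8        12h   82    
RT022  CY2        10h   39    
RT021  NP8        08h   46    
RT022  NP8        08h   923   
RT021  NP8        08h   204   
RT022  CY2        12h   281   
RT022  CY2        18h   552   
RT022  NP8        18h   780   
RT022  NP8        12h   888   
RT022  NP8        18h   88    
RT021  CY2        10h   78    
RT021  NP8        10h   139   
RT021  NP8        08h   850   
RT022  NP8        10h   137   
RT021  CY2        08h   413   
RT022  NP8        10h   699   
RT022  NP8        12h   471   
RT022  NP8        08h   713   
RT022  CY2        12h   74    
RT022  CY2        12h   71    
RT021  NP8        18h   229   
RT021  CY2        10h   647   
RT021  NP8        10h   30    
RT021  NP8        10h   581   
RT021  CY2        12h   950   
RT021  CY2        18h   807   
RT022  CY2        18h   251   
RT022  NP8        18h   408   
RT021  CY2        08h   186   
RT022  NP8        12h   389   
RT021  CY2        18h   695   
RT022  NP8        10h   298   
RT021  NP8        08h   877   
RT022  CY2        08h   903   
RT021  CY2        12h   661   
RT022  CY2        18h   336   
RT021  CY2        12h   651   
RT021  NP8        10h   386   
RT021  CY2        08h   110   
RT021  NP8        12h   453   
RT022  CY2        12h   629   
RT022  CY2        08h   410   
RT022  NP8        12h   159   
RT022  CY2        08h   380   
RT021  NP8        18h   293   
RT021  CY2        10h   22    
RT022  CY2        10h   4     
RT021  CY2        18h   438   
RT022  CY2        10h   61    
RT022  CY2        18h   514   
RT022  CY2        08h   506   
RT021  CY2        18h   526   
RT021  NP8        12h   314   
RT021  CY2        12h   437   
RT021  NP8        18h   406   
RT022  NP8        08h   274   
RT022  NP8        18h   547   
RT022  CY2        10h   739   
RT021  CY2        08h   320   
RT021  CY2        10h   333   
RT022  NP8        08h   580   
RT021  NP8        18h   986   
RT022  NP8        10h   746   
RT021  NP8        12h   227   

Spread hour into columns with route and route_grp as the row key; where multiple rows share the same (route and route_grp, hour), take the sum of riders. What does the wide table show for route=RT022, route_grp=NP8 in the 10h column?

Rows with route=RT022, route_grp=NP8 and hour=10h: riders values are 137, 699, 298, 746.
137 + 699 + 298 + 746 = 1880.

1880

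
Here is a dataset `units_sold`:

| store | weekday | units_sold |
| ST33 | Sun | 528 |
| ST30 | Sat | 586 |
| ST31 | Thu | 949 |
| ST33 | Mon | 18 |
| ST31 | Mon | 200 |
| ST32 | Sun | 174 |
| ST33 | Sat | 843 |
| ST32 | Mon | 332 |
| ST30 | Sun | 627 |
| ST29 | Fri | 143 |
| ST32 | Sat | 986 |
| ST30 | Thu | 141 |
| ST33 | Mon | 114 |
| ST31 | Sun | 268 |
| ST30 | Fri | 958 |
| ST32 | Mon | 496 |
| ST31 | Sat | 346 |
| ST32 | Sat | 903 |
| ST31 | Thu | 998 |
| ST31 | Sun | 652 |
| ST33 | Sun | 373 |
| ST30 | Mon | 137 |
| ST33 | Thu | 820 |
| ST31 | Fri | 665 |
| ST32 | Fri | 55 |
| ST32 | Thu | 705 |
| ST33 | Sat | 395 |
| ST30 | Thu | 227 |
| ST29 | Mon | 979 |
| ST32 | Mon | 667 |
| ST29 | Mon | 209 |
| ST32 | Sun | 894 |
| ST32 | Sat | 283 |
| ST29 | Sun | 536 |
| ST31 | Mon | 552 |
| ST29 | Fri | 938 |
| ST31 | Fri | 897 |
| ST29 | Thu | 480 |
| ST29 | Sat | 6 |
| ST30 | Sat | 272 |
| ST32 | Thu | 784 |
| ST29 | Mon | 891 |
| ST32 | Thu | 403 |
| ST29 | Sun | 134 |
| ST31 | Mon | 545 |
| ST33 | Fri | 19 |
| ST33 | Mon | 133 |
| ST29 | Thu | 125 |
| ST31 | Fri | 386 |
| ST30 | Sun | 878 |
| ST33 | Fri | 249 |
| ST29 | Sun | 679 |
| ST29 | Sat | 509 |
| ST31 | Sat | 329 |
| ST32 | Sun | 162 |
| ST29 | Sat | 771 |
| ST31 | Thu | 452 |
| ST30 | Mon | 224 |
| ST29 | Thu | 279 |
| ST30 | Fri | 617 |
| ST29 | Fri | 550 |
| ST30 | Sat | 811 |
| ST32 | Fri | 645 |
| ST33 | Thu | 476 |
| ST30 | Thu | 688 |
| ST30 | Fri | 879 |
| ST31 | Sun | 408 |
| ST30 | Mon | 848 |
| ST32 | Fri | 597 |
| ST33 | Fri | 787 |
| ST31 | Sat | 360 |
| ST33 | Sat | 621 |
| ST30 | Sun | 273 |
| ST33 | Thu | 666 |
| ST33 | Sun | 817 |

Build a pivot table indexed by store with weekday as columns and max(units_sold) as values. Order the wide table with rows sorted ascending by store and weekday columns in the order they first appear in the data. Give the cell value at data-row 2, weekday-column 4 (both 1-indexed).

With rows sorted ascending by store, row 2 is store=ST30. weekday columns in first-appearance order: Sun, Sat, Thu, Mon, Fri; column 4 is Mon.
Long rows with store=ST30, weekday=Mon: max(137, 224, 848) = 848.

848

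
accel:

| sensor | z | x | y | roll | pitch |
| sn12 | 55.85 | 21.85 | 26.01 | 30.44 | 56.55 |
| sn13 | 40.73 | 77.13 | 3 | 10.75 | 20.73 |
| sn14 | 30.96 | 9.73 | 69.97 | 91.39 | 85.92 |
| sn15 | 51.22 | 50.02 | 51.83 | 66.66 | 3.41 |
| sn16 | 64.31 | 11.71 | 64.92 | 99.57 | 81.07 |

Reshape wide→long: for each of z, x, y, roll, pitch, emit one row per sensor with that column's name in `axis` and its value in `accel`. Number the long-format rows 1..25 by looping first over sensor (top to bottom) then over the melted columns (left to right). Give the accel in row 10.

20.73

25 rows total (5 × 5). Row 10: index ⌊(10-1)/5⌋ = 1 into sensor → sn13; (10-1) mod 5 = 4 into the melted columns → pitch.
So row 10 is (sn13, pitch, 20.73); accel = 20.73.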